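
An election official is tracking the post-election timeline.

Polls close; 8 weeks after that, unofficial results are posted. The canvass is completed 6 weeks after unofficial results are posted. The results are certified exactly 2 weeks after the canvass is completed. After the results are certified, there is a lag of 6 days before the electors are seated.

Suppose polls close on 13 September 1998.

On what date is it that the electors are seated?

Polls close: Sep 13, 1998.
Unofficial results are posted: Sep 13, 1998 + 8 weeks = Nov 8, 1998.
The canvass is completed: Nov 8, 1998 + 6 weeks = Dec 20, 1998.
The results are certified: Dec 20, 1998 + 2 weeks = Jan 3, 1999.
The electors are seated: Jan 3, 1999 + 6 days = Jan 9, 1999.

9 January 1999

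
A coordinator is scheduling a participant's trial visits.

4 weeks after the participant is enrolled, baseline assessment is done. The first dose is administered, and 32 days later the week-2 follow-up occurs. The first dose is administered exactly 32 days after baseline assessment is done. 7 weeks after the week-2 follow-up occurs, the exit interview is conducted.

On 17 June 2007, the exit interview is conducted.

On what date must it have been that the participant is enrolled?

The exit interview is conducted: Jun 17, 2007.
The week-2 follow-up occurs: Jun 17, 2007 − 7 weeks = Apr 29, 2007.
The first dose is administered: Apr 29, 2007 − 32 days = Mar 28, 2007.
Baseline assessment is done: Mar 28, 2007 − 32 days = Feb 24, 2007.
The participant is enrolled: Feb 24, 2007 − 4 weeks = Jan 27, 2007.

27 January 2007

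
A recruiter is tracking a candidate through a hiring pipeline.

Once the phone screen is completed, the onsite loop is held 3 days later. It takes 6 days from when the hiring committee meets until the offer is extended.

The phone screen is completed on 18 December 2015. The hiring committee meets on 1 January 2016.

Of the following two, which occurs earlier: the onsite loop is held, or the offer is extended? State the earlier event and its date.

The onsite loop is held — 21 December 2015

The phone screen is completed: Dec 18, 2015.
The onsite loop is held: Dec 18, 2015 + 3 days = Dec 21, 2015.
The hiring committee meets: Jan 1, 2016.
The offer is extended: Jan 1, 2016 + 6 days = Jan 7, 2016.
Comparing: the onsite loop is held on Dec 21, 2015 vs the offer is extended on Jan 7, 2016. Earlier: the onsite loop is held.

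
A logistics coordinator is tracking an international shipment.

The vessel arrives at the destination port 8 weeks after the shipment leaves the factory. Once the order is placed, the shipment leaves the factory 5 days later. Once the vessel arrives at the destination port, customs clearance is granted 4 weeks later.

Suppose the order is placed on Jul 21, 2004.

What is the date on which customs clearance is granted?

Oct 18, 2004

The order is placed: Jul 21, 2004.
The shipment leaves the factory: Jul 21, 2004 + 5 days = Jul 26, 2004.
The vessel arrives at the destination port: Jul 26, 2004 + 8 weeks = Sep 20, 2004.
Customs clearance is granted: Sep 20, 2004 + 4 weeks = Oct 18, 2004.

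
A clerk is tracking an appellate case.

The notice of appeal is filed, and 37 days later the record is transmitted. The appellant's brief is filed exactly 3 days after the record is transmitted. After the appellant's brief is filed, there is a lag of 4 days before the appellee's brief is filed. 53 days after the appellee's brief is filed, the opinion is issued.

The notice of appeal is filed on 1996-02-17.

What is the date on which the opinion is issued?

1996-05-24

The notice of appeal is filed: Feb 17, 1996.
The record is transmitted: Feb 17, 1996 + 37 days = Mar 25, 1996.
The appellant's brief is filed: Mar 25, 1996 + 3 days = Mar 28, 1996.
The appellee's brief is filed: Mar 28, 1996 + 4 days = Apr 1, 1996.
The opinion is issued: Apr 1, 1996 + 53 days = May 24, 1996.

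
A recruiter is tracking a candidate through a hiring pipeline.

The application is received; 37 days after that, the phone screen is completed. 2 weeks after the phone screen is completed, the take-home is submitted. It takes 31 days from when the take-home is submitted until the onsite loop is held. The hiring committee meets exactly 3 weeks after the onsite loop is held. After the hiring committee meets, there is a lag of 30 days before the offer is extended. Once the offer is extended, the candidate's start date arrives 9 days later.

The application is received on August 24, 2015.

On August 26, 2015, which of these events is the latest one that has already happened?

The application is received: Aug 24, 2015.
The phone screen is completed: Aug 24, 2015 + 37 days = Sep 30, 2015.
The take-home is submitted: Sep 30, 2015 + 2 weeks = Oct 14, 2015.
The onsite loop is held: Oct 14, 2015 + 31 days = Nov 14, 2015.
The hiring committee meets: Nov 14, 2015 + 3 weeks = Dec 5, 2015.
The offer is extended: Dec 5, 2015 + 30 days = Jan 4, 2016.
The candidate's start date arrives: Jan 4, 2016 + 9 days = Jan 13, 2016.
Aug 26, 2015 falls between when the application is received (Aug 24, 2015) and when the phone screen is completed (Sep 30, 2015).

The application is received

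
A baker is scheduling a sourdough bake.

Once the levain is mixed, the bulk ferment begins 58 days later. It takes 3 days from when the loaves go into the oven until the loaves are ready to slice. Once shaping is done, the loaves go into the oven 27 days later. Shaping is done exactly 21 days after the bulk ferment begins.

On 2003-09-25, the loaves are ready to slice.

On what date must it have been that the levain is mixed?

The loaves are ready to slice: Sep 25, 2003.
The loaves go into the oven: Sep 25, 2003 − 3 days = Sep 22, 2003.
Shaping is done: Sep 22, 2003 − 27 days = Aug 26, 2003.
The bulk ferment begins: Aug 26, 2003 − 21 days = Aug 5, 2003.
The levain is mixed: Aug 5, 2003 − 58 days = Jun 8, 2003.

2003-06-08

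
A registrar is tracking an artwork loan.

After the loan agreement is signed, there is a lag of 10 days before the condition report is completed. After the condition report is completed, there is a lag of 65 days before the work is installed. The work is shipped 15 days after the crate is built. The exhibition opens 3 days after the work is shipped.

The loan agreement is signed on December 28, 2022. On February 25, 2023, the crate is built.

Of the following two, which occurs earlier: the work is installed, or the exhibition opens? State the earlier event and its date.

The work is installed — March 13, 2023

The loan agreement is signed: Dec 28, 2022.
The condition report is completed: Dec 28, 2022 + 10 days = Jan 7, 2023.
The work is installed: Jan 7, 2023 + 65 days = Mar 13, 2023.
The crate is built: Feb 25, 2023.
The work is shipped: Feb 25, 2023 + 15 days = Mar 12, 2023.
The exhibition opens: Mar 12, 2023 + 3 days = Mar 15, 2023.
Comparing: the work is installed on Mar 13, 2023 vs the exhibition opens on Mar 15, 2023. Earlier: the work is installed.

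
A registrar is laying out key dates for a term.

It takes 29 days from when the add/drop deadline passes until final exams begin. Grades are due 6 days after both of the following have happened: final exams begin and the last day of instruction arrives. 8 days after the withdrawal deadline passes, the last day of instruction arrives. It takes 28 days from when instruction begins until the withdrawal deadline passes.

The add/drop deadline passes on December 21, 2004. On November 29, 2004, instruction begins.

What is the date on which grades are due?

January 25, 2005

The add/drop deadline passes: Dec 21, 2004.
Final exams begin: Dec 21, 2004 + 29 days = Jan 19, 2005.
Instruction begins: Nov 29, 2004.
The withdrawal deadline passes: Nov 29, 2004 + 28 days = Dec 27, 2004.
The last day of instruction arrives: Dec 27, 2004 + 8 days = Jan 4, 2005.
Both prerequisites met — final exams begin (Jan 19, 2005), the last day of instruction arrives (Jan 4, 2005); the later is Jan 19, 2005.
Grades are due: Jan 19, 2005 + 6 days = Jan 25, 2005.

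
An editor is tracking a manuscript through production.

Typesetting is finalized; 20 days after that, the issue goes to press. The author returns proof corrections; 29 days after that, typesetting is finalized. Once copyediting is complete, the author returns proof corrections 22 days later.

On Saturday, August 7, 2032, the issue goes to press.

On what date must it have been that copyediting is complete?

Friday, May 28, 2032

The issue goes to press: Aug 7, 2032.
Typesetting is finalized: Aug 7, 2032 − 20 days = Jul 18, 2032.
The author returns proof corrections: Jul 18, 2032 − 29 days = Jun 19, 2032.
Copyediting is complete: Jun 19, 2032 − 22 days = May 28, 2032.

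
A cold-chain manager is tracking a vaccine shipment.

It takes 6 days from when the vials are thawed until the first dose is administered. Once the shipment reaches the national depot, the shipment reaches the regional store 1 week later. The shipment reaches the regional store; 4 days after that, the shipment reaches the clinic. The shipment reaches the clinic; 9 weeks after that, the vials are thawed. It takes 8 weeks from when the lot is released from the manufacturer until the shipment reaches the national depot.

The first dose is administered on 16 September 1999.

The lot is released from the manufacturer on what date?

3 May 1999

The first dose is administered: Sep 16, 1999.
The vials are thawed: Sep 16, 1999 − 6 days = Sep 10, 1999.
The shipment reaches the clinic: Sep 10, 1999 − 9 weeks = Jul 9, 1999.
The shipment reaches the regional store: Jul 9, 1999 − 4 days = Jul 5, 1999.
The shipment reaches the national depot: Jul 5, 1999 − 1 week = Jun 28, 1999.
The lot is released from the manufacturer: Jun 28, 1999 − 8 weeks = May 3, 1999.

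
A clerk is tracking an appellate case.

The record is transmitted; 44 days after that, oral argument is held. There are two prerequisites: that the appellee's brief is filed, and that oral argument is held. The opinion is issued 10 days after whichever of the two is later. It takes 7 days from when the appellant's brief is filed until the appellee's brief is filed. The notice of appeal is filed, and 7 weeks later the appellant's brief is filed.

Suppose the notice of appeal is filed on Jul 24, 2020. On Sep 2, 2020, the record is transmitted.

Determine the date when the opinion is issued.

Oct 26, 2020

The notice of appeal is filed: Jul 24, 2020.
The appellant's brief is filed: Jul 24, 2020 + 7 weeks = Sep 11, 2020.
The appellee's brief is filed: Sep 11, 2020 + 7 days = Sep 18, 2020.
The record is transmitted: Sep 2, 2020.
Oral argument is held: Sep 2, 2020 + 44 days = Oct 16, 2020.
Both prerequisites met — the appellee's brief is filed (Sep 18, 2020), oral argument is held (Oct 16, 2020); the later is Oct 16, 2020.
The opinion is issued: Oct 16, 2020 + 10 days = Oct 26, 2020.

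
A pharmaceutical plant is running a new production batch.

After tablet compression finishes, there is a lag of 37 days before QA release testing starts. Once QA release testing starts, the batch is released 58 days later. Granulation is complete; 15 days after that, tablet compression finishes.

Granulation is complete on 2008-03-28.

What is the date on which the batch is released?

Granulation is complete: Mar 28, 2008.
Tablet compression finishes: Mar 28, 2008 + 15 days = Apr 12, 2008.
QA release testing starts: Apr 12, 2008 + 37 days = May 19, 2008.
The batch is released: May 19, 2008 + 58 days = Jul 16, 2008.

2008-07-16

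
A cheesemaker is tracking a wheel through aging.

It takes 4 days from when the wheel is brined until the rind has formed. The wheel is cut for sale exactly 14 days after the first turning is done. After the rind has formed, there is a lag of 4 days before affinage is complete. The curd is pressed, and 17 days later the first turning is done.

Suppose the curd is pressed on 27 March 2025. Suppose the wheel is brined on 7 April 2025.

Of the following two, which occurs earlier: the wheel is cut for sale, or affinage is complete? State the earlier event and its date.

Affinage is complete — 15 April 2025

The curd is pressed: Mar 27, 2025.
The first turning is done: Mar 27, 2025 + 17 days = Apr 13, 2025.
The wheel is cut for sale: Apr 13, 2025 + 14 days = Apr 27, 2025.
The wheel is brined: Apr 7, 2025.
The rind has formed: Apr 7, 2025 + 4 days = Apr 11, 2025.
Affinage is complete: Apr 11, 2025 + 4 days = Apr 15, 2025.
Comparing: the wheel is cut for sale on Apr 27, 2025 vs affinage is complete on Apr 15, 2025. Earlier: affinage is complete.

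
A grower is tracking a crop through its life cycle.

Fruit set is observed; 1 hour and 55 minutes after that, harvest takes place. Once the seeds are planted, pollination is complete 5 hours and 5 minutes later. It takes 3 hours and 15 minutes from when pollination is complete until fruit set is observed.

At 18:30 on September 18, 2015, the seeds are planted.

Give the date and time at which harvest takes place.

04:45 on September 19, 2015

The seeds are planted: 18:30 Sep 18, 2015.
Pollination is complete: 18:30 Sep 18, 2015 + 5h05m = 23:35 Sep 18, 2015.
Fruit set is observed: 23:35 Sep 18, 2015 + 3h15m = 02:50 Sep 19, 2015.
Harvest takes place: 02:50 Sep 19, 2015 + 1h55m = 04:45 Sep 19, 2015.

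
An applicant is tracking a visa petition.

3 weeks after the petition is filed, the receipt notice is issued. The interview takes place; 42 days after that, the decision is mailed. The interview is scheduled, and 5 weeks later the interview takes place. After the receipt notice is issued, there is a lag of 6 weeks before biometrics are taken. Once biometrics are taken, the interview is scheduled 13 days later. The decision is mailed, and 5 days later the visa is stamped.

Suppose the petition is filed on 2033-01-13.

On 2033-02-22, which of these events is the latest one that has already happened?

The receipt notice is issued

The petition is filed: Jan 13, 2033.
The receipt notice is issued: Jan 13, 2033 + 3 weeks = Feb 3, 2033.
Biometrics are taken: Feb 3, 2033 + 6 weeks = Mar 17, 2033.
The interview is scheduled: Mar 17, 2033 + 13 days = Mar 30, 2033.
The interview takes place: Mar 30, 2033 + 5 weeks = May 4, 2033.
The decision is mailed: May 4, 2033 + 42 days = Jun 15, 2033.
The visa is stamped: Jun 15, 2033 + 5 days = Jun 20, 2033.
Feb 22, 2033 falls between when the receipt notice is issued (Feb 3, 2033) and when biometrics are taken (Mar 17, 2033).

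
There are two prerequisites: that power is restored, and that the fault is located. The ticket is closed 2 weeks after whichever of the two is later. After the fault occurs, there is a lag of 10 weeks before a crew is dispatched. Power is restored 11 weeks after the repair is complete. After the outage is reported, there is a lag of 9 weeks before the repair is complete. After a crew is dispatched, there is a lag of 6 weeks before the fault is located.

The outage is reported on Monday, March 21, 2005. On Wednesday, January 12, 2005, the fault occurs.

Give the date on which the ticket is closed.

The outage is reported: Mar 21, 2005.
The repair is complete: Mar 21, 2005 + 9 weeks = May 23, 2005.
Power is restored: May 23, 2005 + 11 weeks = Aug 8, 2005.
The fault occurs: Jan 12, 2005.
A crew is dispatched: Jan 12, 2005 + 10 weeks = Mar 23, 2005.
The fault is located: Mar 23, 2005 + 6 weeks = May 4, 2005.
Both prerequisites met — power is restored (Aug 8, 2005), the fault is located (May 4, 2005); the later is Aug 8, 2005.
The ticket is closed: Aug 8, 2005 + 2 weeks = Aug 22, 2005.

Monday, August 22, 2005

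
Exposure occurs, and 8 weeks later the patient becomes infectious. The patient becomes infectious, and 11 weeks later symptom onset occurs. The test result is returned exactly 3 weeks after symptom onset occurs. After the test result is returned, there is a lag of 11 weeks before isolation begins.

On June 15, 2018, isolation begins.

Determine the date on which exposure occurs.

October 27, 2017

Isolation begins: Jun 15, 2018.
The test result is returned: Jun 15, 2018 − 11 weeks = Mar 30, 2018.
Symptom onset occurs: Mar 30, 2018 − 3 weeks = Mar 9, 2018.
The patient becomes infectious: Mar 9, 2018 − 11 weeks = Dec 22, 2017.
Exposure occurs: Dec 22, 2017 − 8 weeks = Oct 27, 2017.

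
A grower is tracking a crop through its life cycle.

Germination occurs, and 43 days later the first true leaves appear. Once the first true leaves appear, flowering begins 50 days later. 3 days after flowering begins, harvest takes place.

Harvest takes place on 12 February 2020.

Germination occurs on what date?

8 November 2019

Harvest takes place: Feb 12, 2020.
Flowering begins: Feb 12, 2020 − 3 days = Feb 9, 2020.
The first true leaves appear: Feb 9, 2020 − 50 days = Dec 21, 2019.
Germination occurs: Dec 21, 2019 − 43 days = Nov 8, 2019.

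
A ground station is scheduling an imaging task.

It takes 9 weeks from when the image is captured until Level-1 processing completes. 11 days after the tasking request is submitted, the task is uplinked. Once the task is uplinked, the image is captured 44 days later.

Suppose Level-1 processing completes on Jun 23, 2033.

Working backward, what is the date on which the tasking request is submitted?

Feb 25, 2033

Level-1 processing completes: Jun 23, 2033.
The image is captured: Jun 23, 2033 − 9 weeks = Apr 21, 2033.
The task is uplinked: Apr 21, 2033 − 44 days = Mar 8, 2033.
The tasking request is submitted: Mar 8, 2033 − 11 days = Feb 25, 2033.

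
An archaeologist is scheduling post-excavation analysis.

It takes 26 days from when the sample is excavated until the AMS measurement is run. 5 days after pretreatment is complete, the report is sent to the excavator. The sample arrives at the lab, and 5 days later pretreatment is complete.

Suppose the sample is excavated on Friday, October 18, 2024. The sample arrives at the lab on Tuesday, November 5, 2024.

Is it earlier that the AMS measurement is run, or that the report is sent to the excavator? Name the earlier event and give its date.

The sample is excavated: Oct 18, 2024.
The AMS measurement is run: Oct 18, 2024 + 26 days = Nov 13, 2024.
The sample arrives at the lab: Nov 5, 2024.
Pretreatment is complete: Nov 5, 2024 + 5 days = Nov 10, 2024.
The report is sent to the excavator: Nov 10, 2024 + 5 days = Nov 15, 2024.
Comparing: the AMS measurement is run on Nov 13, 2024 vs the report is sent to the excavator on Nov 15, 2024. Earlier: the AMS measurement is run.

The AMS measurement is run — Wednesday, November 13, 2024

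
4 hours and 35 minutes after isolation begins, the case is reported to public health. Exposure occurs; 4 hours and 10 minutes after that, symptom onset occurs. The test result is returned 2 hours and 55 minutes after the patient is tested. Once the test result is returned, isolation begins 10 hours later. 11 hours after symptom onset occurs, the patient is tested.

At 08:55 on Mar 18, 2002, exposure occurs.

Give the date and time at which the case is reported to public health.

Exposure occurs: 08:55 Mar 18, 2002.
Symptom onset occurs: 08:55 Mar 18, 2002 + 4h10m = 13:05 Mar 18, 2002.
The patient is tested: 13:05 Mar 18, 2002 + 11h = 00:05 Mar 19, 2002.
The test result is returned: 00:05 Mar 19, 2002 + 2h55m = 03:00 Mar 19, 2002.
Isolation begins: 03:00 Mar 19, 2002 + 10h = 13:00 Mar 19, 2002.
The case is reported to public health: 13:00 Mar 19, 2002 + 4h35m = 17:35 Mar 19, 2002.

17:35 on Mar 19, 2002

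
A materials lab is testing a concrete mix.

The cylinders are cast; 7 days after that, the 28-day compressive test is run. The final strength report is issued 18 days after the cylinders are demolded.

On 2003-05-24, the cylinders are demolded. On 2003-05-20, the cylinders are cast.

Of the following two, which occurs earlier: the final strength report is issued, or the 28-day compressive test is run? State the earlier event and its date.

The 28-day compressive test is run — 2003-05-27

The cylinders are demolded: May 24, 2003.
The final strength report is issued: May 24, 2003 + 18 days = Jun 11, 2003.
The cylinders are cast: May 20, 2003.
The 28-day compressive test is run: May 20, 2003 + 7 days = May 27, 2003.
Comparing: the final strength report is issued on Jun 11, 2003 vs the 28-day compressive test is run on May 27, 2003. Earlier: the 28-day compressive test is run.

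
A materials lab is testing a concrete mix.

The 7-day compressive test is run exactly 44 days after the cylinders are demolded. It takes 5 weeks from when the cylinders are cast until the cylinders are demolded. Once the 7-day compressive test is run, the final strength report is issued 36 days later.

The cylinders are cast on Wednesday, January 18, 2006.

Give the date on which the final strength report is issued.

Saturday, May 13, 2006

The cylinders are cast: Jan 18, 2006.
The cylinders are demolded: Jan 18, 2006 + 5 weeks = Feb 22, 2006.
The 7-day compressive test is run: Feb 22, 2006 + 44 days = Apr 7, 2006.
The final strength report is issued: Apr 7, 2006 + 36 days = May 13, 2006.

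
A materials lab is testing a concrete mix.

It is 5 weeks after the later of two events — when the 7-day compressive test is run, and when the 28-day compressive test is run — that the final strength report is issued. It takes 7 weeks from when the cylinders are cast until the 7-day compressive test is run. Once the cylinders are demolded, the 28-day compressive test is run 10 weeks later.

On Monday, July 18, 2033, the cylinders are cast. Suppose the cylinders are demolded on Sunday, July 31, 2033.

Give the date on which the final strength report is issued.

The cylinders are cast: Jul 18, 2033.
The 7-day compressive test is run: Jul 18, 2033 + 7 weeks = Sep 5, 2033.
The cylinders are demolded: Jul 31, 2033.
The 28-day compressive test is run: Jul 31, 2033 + 10 weeks = Oct 9, 2033.
Both prerequisites met — the 7-day compressive test is run (Sep 5, 2033), the 28-day compressive test is run (Oct 9, 2033); the later is Oct 9, 2033.
The final strength report is issued: Oct 9, 2033 + 5 weeks = Nov 13, 2033.

Sunday, November 13, 2033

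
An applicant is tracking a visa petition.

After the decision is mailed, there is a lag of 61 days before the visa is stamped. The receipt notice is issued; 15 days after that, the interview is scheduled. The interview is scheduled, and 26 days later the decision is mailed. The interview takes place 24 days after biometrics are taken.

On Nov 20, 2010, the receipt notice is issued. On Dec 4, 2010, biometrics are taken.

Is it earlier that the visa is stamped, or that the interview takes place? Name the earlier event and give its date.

The receipt notice is issued: Nov 20, 2010.
The interview is scheduled: Nov 20, 2010 + 15 days = Dec 5, 2010.
The decision is mailed: Dec 5, 2010 + 26 days = Dec 31, 2010.
The visa is stamped: Dec 31, 2010 + 61 days = Mar 2, 2011.
Biometrics are taken: Dec 4, 2010.
The interview takes place: Dec 4, 2010 + 24 days = Dec 28, 2010.
Comparing: the visa is stamped on Mar 2, 2011 vs the interview takes place on Dec 28, 2010. Earlier: the interview takes place.

The interview takes place — Dec 28, 2010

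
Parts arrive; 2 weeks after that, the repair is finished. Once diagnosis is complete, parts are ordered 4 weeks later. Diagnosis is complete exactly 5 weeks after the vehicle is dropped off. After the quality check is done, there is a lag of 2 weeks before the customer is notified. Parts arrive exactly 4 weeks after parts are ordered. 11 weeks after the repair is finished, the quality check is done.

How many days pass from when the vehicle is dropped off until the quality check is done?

Causal path: the vehicle is dropped off → diagnosis is complete → parts are ordered → parts arrive → the repair is finished → the quality check is done.
Total delay along the path: 5 + 4 + 4 + 2 + 11 weeks = 26 weeks = 182 days.

182 days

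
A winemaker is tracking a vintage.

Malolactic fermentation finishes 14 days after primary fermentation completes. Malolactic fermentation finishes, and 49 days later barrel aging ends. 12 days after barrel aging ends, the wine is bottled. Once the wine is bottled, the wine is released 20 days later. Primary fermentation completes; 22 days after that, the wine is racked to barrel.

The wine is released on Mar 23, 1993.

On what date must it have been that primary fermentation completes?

Dec 18, 1992

The wine is released: Mar 23, 1993.
The wine is bottled: Mar 23, 1993 − 20 days = Mar 3, 1993.
Barrel aging ends: Mar 3, 1993 − 12 days = Feb 19, 1993.
Malolactic fermentation finishes: Feb 19, 1993 − 49 days = Jan 1, 1993.
Primary fermentation completes: Jan 1, 1993 − 14 days = Dec 18, 1992.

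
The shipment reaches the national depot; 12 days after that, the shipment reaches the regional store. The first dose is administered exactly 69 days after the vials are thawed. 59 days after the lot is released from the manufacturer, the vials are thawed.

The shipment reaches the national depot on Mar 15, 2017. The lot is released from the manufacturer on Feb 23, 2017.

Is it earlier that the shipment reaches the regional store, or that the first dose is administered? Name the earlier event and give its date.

The shipment reaches the regional store — Mar 27, 2017

The shipment reaches the national depot: Mar 15, 2017.
The shipment reaches the regional store: Mar 15, 2017 + 12 days = Mar 27, 2017.
The lot is released from the manufacturer: Feb 23, 2017.
The vials are thawed: Feb 23, 2017 + 59 days = Apr 23, 2017.
The first dose is administered: Apr 23, 2017 + 69 days = Jul 1, 2017.
Comparing: the shipment reaches the regional store on Mar 27, 2017 vs the first dose is administered on Jul 1, 2017. Earlier: the shipment reaches the regional store.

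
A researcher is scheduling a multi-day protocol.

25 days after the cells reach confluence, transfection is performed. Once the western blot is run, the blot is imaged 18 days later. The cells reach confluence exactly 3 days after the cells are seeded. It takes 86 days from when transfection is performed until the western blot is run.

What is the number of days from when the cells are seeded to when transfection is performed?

28 days

Causal path: the cells are seeded → the cells reach confluence → transfection is performed.
Total delay along the path: 3 + 25 = 28 days.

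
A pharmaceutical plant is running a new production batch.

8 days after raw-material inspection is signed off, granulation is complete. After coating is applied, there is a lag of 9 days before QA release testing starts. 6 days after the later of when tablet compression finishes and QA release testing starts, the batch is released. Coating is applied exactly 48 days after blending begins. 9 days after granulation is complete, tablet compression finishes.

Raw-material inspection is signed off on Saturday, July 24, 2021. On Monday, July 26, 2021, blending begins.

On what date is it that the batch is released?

Monday, September 27, 2021

Raw-material inspection is signed off: Jul 24, 2021.
Granulation is complete: Jul 24, 2021 + 8 days = Aug 1, 2021.
Tablet compression finishes: Aug 1, 2021 + 9 days = Aug 10, 2021.
Blending begins: Jul 26, 2021.
Coating is applied: Jul 26, 2021 + 48 days = Sep 12, 2021.
QA release testing starts: Sep 12, 2021 + 9 days = Sep 21, 2021.
Both prerequisites met — tablet compression finishes (Aug 10, 2021), QA release testing starts (Sep 21, 2021); the later is Sep 21, 2021.
The batch is released: Sep 21, 2021 + 6 days = Sep 27, 2021.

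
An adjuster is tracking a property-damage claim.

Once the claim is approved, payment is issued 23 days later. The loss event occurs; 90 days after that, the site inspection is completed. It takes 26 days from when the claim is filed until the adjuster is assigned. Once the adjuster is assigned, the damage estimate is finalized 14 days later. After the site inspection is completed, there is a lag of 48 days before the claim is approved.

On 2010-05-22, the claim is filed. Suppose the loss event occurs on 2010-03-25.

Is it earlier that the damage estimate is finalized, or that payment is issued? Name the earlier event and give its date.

The claim is filed: May 22, 2010.
The adjuster is assigned: May 22, 2010 + 26 days = Jun 17, 2010.
The damage estimate is finalized: Jun 17, 2010 + 14 days = Jul 1, 2010.
The loss event occurs: Mar 25, 2010.
The site inspection is completed: Mar 25, 2010 + 90 days = Jun 23, 2010.
The claim is approved: Jun 23, 2010 + 48 days = Aug 10, 2010.
Payment is issued: Aug 10, 2010 + 23 days = Sep 2, 2010.
Comparing: the damage estimate is finalized on Jul 1, 2010 vs payment is issued on Sep 2, 2010. Earlier: the damage estimate is finalized.

The damage estimate is finalized — 2010-07-01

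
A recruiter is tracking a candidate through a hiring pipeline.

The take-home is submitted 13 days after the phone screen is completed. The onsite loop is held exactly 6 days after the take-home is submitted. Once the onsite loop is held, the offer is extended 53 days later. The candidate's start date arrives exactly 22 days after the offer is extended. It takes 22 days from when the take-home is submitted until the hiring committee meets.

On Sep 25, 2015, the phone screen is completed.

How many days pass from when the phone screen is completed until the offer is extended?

72 days

Causal path: the phone screen is completed → the take-home is submitted → the onsite loop is held → the offer is extended.
Total delay along the path: 13 + 6 + 53 = 72 days.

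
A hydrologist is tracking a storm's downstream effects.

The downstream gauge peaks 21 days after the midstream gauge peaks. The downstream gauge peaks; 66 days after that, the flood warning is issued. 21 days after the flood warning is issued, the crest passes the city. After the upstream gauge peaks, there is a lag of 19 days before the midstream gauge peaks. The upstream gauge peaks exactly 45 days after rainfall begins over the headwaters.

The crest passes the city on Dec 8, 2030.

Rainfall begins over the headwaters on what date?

Jun 19, 2030

The crest passes the city: Dec 8, 2030.
The flood warning is issued: Dec 8, 2030 − 21 days = Nov 17, 2030.
The downstream gauge peaks: Nov 17, 2030 − 66 days = Sep 12, 2030.
The midstream gauge peaks: Sep 12, 2030 − 21 days = Aug 22, 2030.
The upstream gauge peaks: Aug 22, 2030 − 19 days = Aug 3, 2030.
Rainfall begins over the headwaters: Aug 3, 2030 − 45 days = Jun 19, 2030.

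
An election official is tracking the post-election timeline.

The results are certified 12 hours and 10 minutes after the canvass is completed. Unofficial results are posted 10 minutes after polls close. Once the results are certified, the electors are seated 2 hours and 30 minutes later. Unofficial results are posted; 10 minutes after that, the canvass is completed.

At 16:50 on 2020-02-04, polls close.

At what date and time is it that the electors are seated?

07:50 on 2020-02-05

Polls close: 16:50 Feb 4, 2020.
Unofficial results are posted: 16:50 Feb 4, 2020 + 10m = 17:00 Feb 4, 2020.
The canvass is completed: 17:00 Feb 4, 2020 + 10m = 17:10 Feb 4, 2020.
The results are certified: 17:10 Feb 4, 2020 + 12h10m = 05:20 Feb 5, 2020.
The electors are seated: 05:20 Feb 5, 2020 + 2h30m = 07:50 Feb 5, 2020.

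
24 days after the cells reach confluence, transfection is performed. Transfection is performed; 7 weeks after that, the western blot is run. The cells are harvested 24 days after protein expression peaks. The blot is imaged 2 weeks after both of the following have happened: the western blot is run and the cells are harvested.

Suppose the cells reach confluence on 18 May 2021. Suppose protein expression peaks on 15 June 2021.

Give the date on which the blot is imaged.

13 August 2021

The cells reach confluence: May 18, 2021.
Transfection is performed: May 18, 2021 + 24 days = Jun 11, 2021.
The western blot is run: Jun 11, 2021 + 7 weeks = Jul 30, 2021.
Protein expression peaks: Jun 15, 2021.
The cells are harvested: Jun 15, 2021 + 24 days = Jul 9, 2021.
Both prerequisites met — the western blot is run (Jul 30, 2021), the cells are harvested (Jul 9, 2021); the later is Jul 30, 2021.
The blot is imaged: Jul 30, 2021 + 2 weeks = Aug 13, 2021.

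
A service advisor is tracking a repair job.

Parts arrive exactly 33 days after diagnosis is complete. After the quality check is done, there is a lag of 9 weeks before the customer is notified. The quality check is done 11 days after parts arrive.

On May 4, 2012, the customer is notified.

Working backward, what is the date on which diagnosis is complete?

The customer is notified: May 4, 2012.
The quality check is done: May 4, 2012 − 9 weeks = Mar 2, 2012.
Parts arrive: Mar 2, 2012 − 11 days = Feb 20, 2012.
Diagnosis is complete: Feb 20, 2012 − 33 days = Jan 18, 2012.

Jan 18, 2012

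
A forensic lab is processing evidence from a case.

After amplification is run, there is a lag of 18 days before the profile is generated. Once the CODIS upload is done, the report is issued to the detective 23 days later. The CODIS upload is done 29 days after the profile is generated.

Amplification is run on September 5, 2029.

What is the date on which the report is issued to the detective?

November 14, 2029

Amplification is run: Sep 5, 2029.
The profile is generated: Sep 5, 2029 + 18 days = Sep 23, 2029.
The CODIS upload is done: Sep 23, 2029 + 29 days = Oct 22, 2029.
The report is issued to the detective: Oct 22, 2029 + 23 days = Nov 14, 2029.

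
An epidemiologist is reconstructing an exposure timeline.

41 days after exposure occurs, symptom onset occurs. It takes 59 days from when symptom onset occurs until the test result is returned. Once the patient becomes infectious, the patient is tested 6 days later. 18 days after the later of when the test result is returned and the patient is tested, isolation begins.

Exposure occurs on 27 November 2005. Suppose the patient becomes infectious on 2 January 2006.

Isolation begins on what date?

Exposure occurs: Nov 27, 2005.
Symptom onset occurs: Nov 27, 2005 + 41 days = Jan 7, 2006.
The test result is returned: Jan 7, 2006 + 59 days = Mar 7, 2006.
The patient becomes infectious: Jan 2, 2006.
The patient is tested: Jan 2, 2006 + 6 days = Jan 8, 2006.
Both prerequisites met — the test result is returned (Mar 7, 2006), the patient is tested (Jan 8, 2006); the later is Mar 7, 2006.
Isolation begins: Mar 7, 2006 + 18 days = Mar 25, 2006.

25 March 2006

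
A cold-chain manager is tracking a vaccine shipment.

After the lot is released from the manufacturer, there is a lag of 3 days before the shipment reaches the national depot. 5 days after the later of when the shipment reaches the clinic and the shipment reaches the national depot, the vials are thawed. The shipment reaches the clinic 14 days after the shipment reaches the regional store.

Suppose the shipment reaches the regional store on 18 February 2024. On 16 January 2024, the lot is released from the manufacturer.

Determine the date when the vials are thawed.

The shipment reaches the regional store: Feb 18, 2024.
The shipment reaches the clinic: Feb 18, 2024 + 14 days = Mar 3, 2024.
The lot is released from the manufacturer: Jan 16, 2024.
The shipment reaches the national depot: Jan 16, 2024 + 3 days = Jan 19, 2024.
Both prerequisites met — the shipment reaches the clinic (Mar 3, 2024), the shipment reaches the national depot (Jan 19, 2024); the later is Mar 3, 2024.
The vials are thawed: Mar 3, 2024 + 5 days = Mar 8, 2024.

8 March 2024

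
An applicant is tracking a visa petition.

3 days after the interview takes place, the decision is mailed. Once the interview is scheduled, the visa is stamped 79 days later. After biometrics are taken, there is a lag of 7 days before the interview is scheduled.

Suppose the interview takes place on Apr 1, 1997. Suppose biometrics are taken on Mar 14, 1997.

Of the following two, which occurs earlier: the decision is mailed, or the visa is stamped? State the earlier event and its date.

The decision is mailed — Apr 4, 1997

The interview takes place: Apr 1, 1997.
The decision is mailed: Apr 1, 1997 + 3 days = Apr 4, 1997.
Biometrics are taken: Mar 14, 1997.
The interview is scheduled: Mar 14, 1997 + 7 days = Mar 21, 1997.
The visa is stamped: Mar 21, 1997 + 79 days = Jun 8, 1997.
Comparing: the decision is mailed on Apr 4, 1997 vs the visa is stamped on Jun 8, 1997. Earlier: the decision is mailed.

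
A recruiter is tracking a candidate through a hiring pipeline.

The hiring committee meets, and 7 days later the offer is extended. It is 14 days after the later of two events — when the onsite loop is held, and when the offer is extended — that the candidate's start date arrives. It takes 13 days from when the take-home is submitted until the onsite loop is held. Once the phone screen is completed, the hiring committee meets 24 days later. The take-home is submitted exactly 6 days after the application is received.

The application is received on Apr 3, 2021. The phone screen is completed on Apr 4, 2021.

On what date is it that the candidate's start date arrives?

May 19, 2021

The application is received: Apr 3, 2021.
The take-home is submitted: Apr 3, 2021 + 6 days = Apr 9, 2021.
The onsite loop is held: Apr 9, 2021 + 13 days = Apr 22, 2021.
The phone screen is completed: Apr 4, 2021.
The hiring committee meets: Apr 4, 2021 + 24 days = Apr 28, 2021.
The offer is extended: Apr 28, 2021 + 7 days = May 5, 2021.
Both prerequisites met — the onsite loop is held (Apr 22, 2021), the offer is extended (May 5, 2021); the later is May 5, 2021.
The candidate's start date arrives: May 5, 2021 + 14 days = May 19, 2021.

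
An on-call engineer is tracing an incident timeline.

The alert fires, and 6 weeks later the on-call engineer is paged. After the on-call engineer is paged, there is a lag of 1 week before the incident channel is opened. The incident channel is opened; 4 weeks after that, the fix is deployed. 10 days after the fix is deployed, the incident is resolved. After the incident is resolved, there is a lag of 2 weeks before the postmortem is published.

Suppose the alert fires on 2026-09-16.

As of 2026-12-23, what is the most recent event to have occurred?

The incident is resolved

The alert fires: Sep 16, 2026.
The on-call engineer is paged: Sep 16, 2026 + 6 weeks = Oct 28, 2026.
The incident channel is opened: Oct 28, 2026 + 1 week = Nov 4, 2026.
The fix is deployed: Nov 4, 2026 + 4 weeks = Dec 2, 2026.
The incident is resolved: Dec 2, 2026 + 10 days = Dec 12, 2026.
The postmortem is published: Dec 12, 2026 + 2 weeks = Dec 26, 2026.
Dec 23, 2026 falls between when the incident is resolved (Dec 12, 2026) and when the postmortem is published (Dec 26, 2026).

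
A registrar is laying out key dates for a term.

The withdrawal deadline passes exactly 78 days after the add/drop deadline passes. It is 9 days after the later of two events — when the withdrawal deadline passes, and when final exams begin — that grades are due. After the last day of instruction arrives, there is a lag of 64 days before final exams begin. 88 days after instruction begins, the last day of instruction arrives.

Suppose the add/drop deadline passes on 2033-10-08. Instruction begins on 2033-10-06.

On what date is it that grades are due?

2034-03-16

The add/drop deadline passes: Oct 8, 2033.
The withdrawal deadline passes: Oct 8, 2033 + 78 days = Dec 25, 2033.
Instruction begins: Oct 6, 2033.
The last day of instruction arrives: Oct 6, 2033 + 88 days = Jan 2, 2034.
Final exams begin: Jan 2, 2034 + 64 days = Mar 7, 2034.
Both prerequisites met — the withdrawal deadline passes (Dec 25, 2033), final exams begin (Mar 7, 2034); the later is Mar 7, 2034.
Grades are due: Mar 7, 2034 + 9 days = Mar 16, 2034.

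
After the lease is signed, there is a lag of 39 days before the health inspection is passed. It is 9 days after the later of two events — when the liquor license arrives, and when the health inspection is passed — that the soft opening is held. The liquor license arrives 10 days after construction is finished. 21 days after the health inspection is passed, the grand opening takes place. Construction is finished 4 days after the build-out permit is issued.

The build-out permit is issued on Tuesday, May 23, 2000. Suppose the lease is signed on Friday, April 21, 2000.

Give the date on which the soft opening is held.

The build-out permit is issued: May 23, 2000.
Construction is finished: May 23, 2000 + 4 days = May 27, 2000.
The liquor license arrives: May 27, 2000 + 10 days = Jun 6, 2000.
The lease is signed: Apr 21, 2000.
The health inspection is passed: Apr 21, 2000 + 39 days = May 30, 2000.
Both prerequisites met — the liquor license arrives (Jun 6, 2000), the health inspection is passed (May 30, 2000); the later is Jun 6, 2000.
The soft opening is held: Jun 6, 2000 + 9 days = Jun 15, 2000.

Thursday, June 15, 2000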